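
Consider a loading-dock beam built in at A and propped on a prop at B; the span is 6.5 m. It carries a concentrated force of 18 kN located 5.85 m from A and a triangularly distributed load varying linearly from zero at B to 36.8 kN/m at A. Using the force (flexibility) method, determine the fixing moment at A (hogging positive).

Release the roller at B. Primary structure: cantilever fixed at A.
Primary-structure tip deflection at B by superposition:
  point load 18 at a = 5.85: Pa²(3L − a)/(6EI) = 1401/EI
  triangular load, peak 36.8 at the fixed end: w₀L⁴/(30EI) = 2190/EI
  δ_0 = 3591/EI
Tip deflection under a unit load at B: L³/(3EI) = 91.54/EI.
The prop prevents deflection at B: R_B = δ_0/δ_{BB} = 3591/91.54 = 39.23 kN.
Moment equilibrium about A: M_A = Σ(load moments about A) − R_B·L = 364.4 − 39.23×6.5 = 109.4 kN·m.

M_A = 109.4 kN·m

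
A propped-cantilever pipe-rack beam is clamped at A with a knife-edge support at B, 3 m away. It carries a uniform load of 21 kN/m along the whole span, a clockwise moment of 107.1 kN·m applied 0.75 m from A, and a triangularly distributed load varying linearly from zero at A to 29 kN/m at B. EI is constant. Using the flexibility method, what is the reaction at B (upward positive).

Take the reaction at B as the redundant and release it; the primary structure is a cantilever fixed at A.
Free-end deflection of the primary structure under the applied loading (downward +):
  UDL 21: wL⁴/(8EI) = 212.6/EI
  clockwise couple 107.1 at a = 0.75: M₀a(2L − a)/(2EI) = 210.9/EI
  triangular load, peak 29 at the free end: 11w₀L⁴/(120EI) = 215.3/EI
  δ_0 = 638.8/EI
Tip deflection under a unit load at B: L³/(3EI) = 9/EI.
The prop prevents deflection at B: R_B = δ_0/δ_{BB} = 638.8/9 = 70.98 kN.

R_B = 70.98 kN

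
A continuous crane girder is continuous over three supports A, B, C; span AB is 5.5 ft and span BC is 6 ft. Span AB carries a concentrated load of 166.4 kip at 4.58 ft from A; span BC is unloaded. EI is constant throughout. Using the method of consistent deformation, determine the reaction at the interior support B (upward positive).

Release continuity at B by inserting a hinge; the redundant is the internal moment M_B. The primary structure is two simply-supported spans AB and BC.
Rotations at B on the released spans (each span's end-slope, ×1/EI):
  span AB: point load 166.4 at a = 4.58: Pab(L + a)/(6LEI) = 214.2/EI
  relative rotation θ_0 = (214.2 + 0)/EI = 214.2/EI
A unit hogging moment at B produces rotation L₁/(3EI) + L₂/(3EI) = 3.833/EI.
Slope continuity at B: θ_0 = M_B·3.833/EI, so M_B = 214.2/3.833 = 55.87 kip·ft (hogging).
Span AB, ΣM about A with M_B applied at B: R_B^{AB}·5.5 = 762.1 + 55.87, so R_B^{AB} = 148.7 kip and R_A = 166.4 − 148.7 = 17.68 kip.
Span BC, ΣM about C: R_B^{BC}·6 = 0 + 55.87, so R_B^{BC} = 9.312 kip and R_C = 0 − 9.312 = -9.312 kip.
R_B = 148.7 + 9.312 = 158 kip.

R_B = 158 kip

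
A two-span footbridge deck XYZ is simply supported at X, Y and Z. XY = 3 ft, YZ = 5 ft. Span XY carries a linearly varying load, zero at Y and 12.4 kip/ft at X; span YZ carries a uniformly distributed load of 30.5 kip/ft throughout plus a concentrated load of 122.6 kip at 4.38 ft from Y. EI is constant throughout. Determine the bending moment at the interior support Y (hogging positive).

M_Y = 85.4 kip·ft

Take M_Y as the redundant. Released structure: two simple spans XY and YZ with a hinge at Y.
Rotations at Y on the released spans (each span's end-slope, ×1/EI):
  span XY: triangular load, peak 12.4: 7w₀L³/(360EI) = 6.51/EI
  span YZ: UDL 30.5: wL³/(24EI) = 158.9/EI
  span YZ: point load 122.6 at a = 4.38: Pab(L + b)/(6LEI) = 62.37/EI
  relative rotation θ_0 = (6.51 + 221.2)/EI = 227.7/EI
A unit hogging moment at Y produces rotation L₁/(3EI) + L₂/(3EI) = 2.667/EI.
Slope continuity at Y: θ_0 = M_Y·2.667/EI, so M_Y = 227.7/2.667 = 85.4 kip·ft (hogging).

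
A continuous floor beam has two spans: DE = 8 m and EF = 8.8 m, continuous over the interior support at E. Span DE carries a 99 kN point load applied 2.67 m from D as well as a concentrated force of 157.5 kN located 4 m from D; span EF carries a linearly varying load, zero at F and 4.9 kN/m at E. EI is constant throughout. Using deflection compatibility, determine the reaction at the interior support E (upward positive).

Release continuity at E by inserting a hinge; the redundant is the internal moment M_E. The primary structure is two simply-supported spans DE and EF.
End slopes at the hinge E, treating each span as simply supported:
  span DE: point load 99 at a = 2.67: Pab(L + a)/(6LEI) = 313.2/EI
  span DE: point load 157.5 at a = 4: Pab(L + a)/(6LEI) = 630/EI
  span EF: triangular load, peak 4.9: w₀L³/(45EI) = 74.2/EI
  relative rotation θ_0 = (943.2 + 74.2)/EI = 1017/EI
A unit hogging moment at E produces rotation L₁/(3EI) + L₂/(3EI) = 5.6/EI.
Slope continuity at E: θ_0 = M_E·5.6/EI, so M_E = 1017/5.6 = 181.7 kN·m (hogging).
Span DE, ΣM about D with M_E applied at E: R_E^{DE}·8 = 894.3 + 181.7, so R_E^{DE} = 134.5 kN and R_D = 256.5 − 134.5 = 122 kN.
Span EF, ΣM about F: R_E^{EF}·8.8 = 126.5 + 181.7, so R_E^{EF} = 35.02 kN and R_F = 21.56 − 35.02 = -13.46 kN.
R_E = 134.5 + 35.02 = 169.5 kN.

R_E = 169.5 kN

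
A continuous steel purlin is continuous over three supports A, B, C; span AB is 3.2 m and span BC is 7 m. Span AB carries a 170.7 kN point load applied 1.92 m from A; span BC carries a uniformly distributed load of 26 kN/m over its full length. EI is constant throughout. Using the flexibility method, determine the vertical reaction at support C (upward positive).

R_C = 70.69 kN

Take M_B as the redundant. Released structure: two simple spans AB and BC with a hinge at B.
End slopes at the hinge B, treating each span as simply supported:
  span AB: point load 170.7 at a = 1.92: Pab(L + a)/(6LEI) = 111.9/EI
  span BC: UDL 26: wL³/(24EI) = 371.6/EI
  relative rotation θ_0 = (111.9 + 371.6)/EI = 483.5/EI
A unit hogging moment at B produces rotation L₁/(3EI) + L₂/(3EI) = 3.4/EI.
Slope continuity at B: θ_0 = M_B·3.4/EI, so M_B = 483.5/3.4 = 142.2 kN·m (hogging).
Span BC, ΣM about C: R_B^{BC}·7 = 637 + 142.2, so R_B^{BC} = 111.3 kN and R_C = 182 − 111.3 = 70.69 kN.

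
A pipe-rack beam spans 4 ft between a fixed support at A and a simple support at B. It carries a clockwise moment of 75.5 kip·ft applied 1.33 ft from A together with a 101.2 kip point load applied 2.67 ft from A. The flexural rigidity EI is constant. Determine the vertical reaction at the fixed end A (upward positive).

Remove the prop at B; the released (primary) structure is a cantilever built in at A.
Primary-structure tip deflection at B by superposition:
  clockwise couple 75.5 at a = 1.33: M₀a(2L − a)/(2EI) = 334.9/EI
  point load 101.2 at a = 2.67: Pa²(3L − a)/(6EI) = 1122/EI
  δ_0 = 1457/EI
Flexibility coefficient — unit upward force at B: δ_{BB} = L³/(3EI) = 21.33/EI.
Compatibility at B: δ_0 − R_B·δ_{BB} = 0, so R_B = 1457/21.33 = 68.28 kip.
Vertical equilibrium: R_A = ΣP − R_B = 101.2 − 68.28 = 32.92 kip.

R_A = 32.92 kip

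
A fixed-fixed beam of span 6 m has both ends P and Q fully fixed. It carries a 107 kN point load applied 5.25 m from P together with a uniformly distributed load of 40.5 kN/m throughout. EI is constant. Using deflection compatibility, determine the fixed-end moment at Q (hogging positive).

Take the two fixed-end moments M_P, M_Q as redundants; the released structure is the simple span PQ.
End rotations of the released simple span under the applied load (×1/EI):
  at P: point load 107 at a = 5.25: Pab(L + b)/(6LEI) = 79/EI
  at Q: point load 107 at a = 5.25: Pab(L + a)/(6LEI) = 131.7/EI
  at P: UDL 40.5: wL³/(24EI) = 364.5/EI
  at Q: UDL 40.5: wL³/(24EI) = 364.5/EI
  θ_P0 = 443.5/EI,  θ_Q0 = 496.2/EI
Flexibility coefficients: a unit moment at one end gives L/(3EI) there and L/(6EI) at the far end, so f₁₁ = f₂₂ = 2/EI and f₁₂ = f₂₁ = 1/EI.
Compatibility — zero rotation at each built-in end:
  2 M_P + 1 M_Q = 443.5
  1 M_P + 2 M_Q = 496.2
Solving the pair gives M_P = 130.3 kN·m and M_Q = 182.9 kN·m (hogging).

M_Q = 182.9 kN·m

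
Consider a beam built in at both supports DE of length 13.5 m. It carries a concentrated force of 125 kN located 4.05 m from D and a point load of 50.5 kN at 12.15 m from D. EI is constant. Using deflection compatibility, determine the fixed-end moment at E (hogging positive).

Release both end moments; the primary structure is a simply-supported span DE with redundants M_D and M_E.
On the primary (simply-supported) span, the end slopes from the loading are:
  at D: point load 125 at a = 4.05: Pab(L + b)/(6LEI) = 1355/EI
  at E: point load 125 at a = 4.05: Pab(L + a)/(6LEI) = 1037/EI
  at D: point load 50.5 at a = 12.15: Pab(L + b)/(6LEI) = 151.9/EI
  at E: point load 50.5 at a = 12.15: Pab(L + a)/(6LEI) = 262.3/EI
  θ_D0 = 1507/EI,  θ_E0 = 1299/EI
Flexibility coefficients: a unit moment at one end gives L/(3EI) there and L/(6EI) at the far end, so f₁₁ = f₂₂ = 4.5/EI and f₁₂ = f₂₁ = 2.25/EI.
Compatibility — zero rotation at each built-in end:
  4.5 M_D + 2.25 M_E = 1507
  2.25 M_D + 4.5 M_E = 1299
Solving the pair gives M_D = 254.2 kN·m and M_E = 161.5 kN·m (hogging).

M_E = 161.5 kN·m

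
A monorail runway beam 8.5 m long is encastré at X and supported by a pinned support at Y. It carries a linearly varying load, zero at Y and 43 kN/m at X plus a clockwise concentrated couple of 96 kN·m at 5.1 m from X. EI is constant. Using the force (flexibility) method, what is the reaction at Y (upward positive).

Choose R_Y as the redundant. The primary structure is the cantilever fixed at X.
Primary-structure tip deflection at Y by superposition:
  triangular load, peak 43 at the fixed end: w₀L⁴/(30EI) = 7482/EI
  clockwise couple 96 at a = 5.1: M₀a(2L − a)/(2EI) = 2913/EI
  δ_0 = 10395/EI
Flexibility coefficient — unit upward force at Y: δ_{YY} = L³/(3EI) = 204.7/EI.
The prop prevents deflection at Y: R_Y = δ_0/δ_{YY} = 10395/204.7 = 50.78 kN.

R_Y = 50.78 kN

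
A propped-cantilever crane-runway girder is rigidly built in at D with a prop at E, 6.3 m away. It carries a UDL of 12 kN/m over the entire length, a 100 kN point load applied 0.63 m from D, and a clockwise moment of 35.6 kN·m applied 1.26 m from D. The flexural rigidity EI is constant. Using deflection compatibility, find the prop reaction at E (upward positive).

R_E = 32.85 kN

Remove the prop at E; the released (primary) structure is a cantilever built in at D.
Downward deflection at the released point E due to the loads:
  UDL 12: wL⁴/(8EI) = 2363/EI
  point load 100 at a = 0.63: Pa²(3L − a)/(6EI) = 120.9/EI
  clockwise couple 35.6 at a = 1.26: M₀a(2L − a)/(2EI) = 254.3/EI
  δ_0 = 2738/EI
Flexibility coefficient — unit upward force at E: δ_{EE} = L³/(3EI) = 83.35/EI.
Compatibility at E: δ_0 − R_E·δ_{EE} = 0, so R_E = 2738/83.35 = 32.85 kN.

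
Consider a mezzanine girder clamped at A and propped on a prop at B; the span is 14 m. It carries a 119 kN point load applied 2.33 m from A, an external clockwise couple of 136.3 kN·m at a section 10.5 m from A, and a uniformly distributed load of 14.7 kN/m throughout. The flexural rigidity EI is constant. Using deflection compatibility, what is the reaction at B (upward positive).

R_B = 95.54 kN

Remove the prop at B; the released (primary) structure is a cantilever built in at A.
Free-end deflection of the primary structure under the applied loading (downward +):
  point load 119 at a = 2.33: Pa²(3L − a)/(6EI) = 4271/EI
  clockwise couple 136.3 at a = 10.5: M₀a(2L − a)/(2EI) = 12523/EI
  UDL 14.7: wL⁴/(8EI) = 70589/EI
  δ_0 = 87383/EI
Tip deflection under a unit load at B: L³/(3EI) = 914.7/EI.
Compatibility at B: δ_0 − R_B·δ_{BB} = 0, so R_B = 87383/914.7 = 95.54 kN.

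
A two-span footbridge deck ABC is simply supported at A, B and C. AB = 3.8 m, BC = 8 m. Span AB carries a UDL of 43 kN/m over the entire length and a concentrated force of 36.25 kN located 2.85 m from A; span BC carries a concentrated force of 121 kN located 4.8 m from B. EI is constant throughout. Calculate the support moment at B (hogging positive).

Release continuity at B by inserting a hinge; the redundant is the internal moment M_B. The primary structure is two simply-supported spans AB and BC.
Rotations at B on the released spans (each span's end-slope, ×1/EI):
  span AB: UDL 43: wL³/(24EI) = 98.31/EI
  span AB: point load 36.25 at a = 2.85: Pab(L + a)/(6LEI) = 28.63/EI
  span BC: point load 121 at a = 4.8: Pab(L + b)/(6LEI) = 433.7/EI
  relative rotation θ_0 = (126.9 + 433.7)/EI = 560.6/EI
A unit hogging moment at B produces rotation L₁/(3EI) + L₂/(3EI) = 3.933/EI.
Slope continuity at B: θ_0 = M_B·3.933/EI, so M_B = 560.6/3.933 = 142.5 kN·m (hogging).

M_B = 142.5 kN·m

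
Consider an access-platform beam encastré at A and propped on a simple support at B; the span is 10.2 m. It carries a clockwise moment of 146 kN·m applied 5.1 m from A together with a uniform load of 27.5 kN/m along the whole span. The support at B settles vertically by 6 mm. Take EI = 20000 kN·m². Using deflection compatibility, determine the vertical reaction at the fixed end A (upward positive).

R_A = 159.5 kN

Release the roller at B. Primary structure: cantilever fixed at A.
Free-end deflection of the primary structure under the applied loading (downward +):
  clockwise couple 146 at a = 5.1: M₀a(2L − a)/(2EI) = 5696/EI
  UDL 27.5: wL⁴/(8EI) = 37209/EI
  δ_0 = 42905/EI
Tip deflection under a unit load at B: L³/(3EI) = 353.7/EI.
With EI = 20000 kN·m²: δ_0 = 2.1452 m and δ_{BB} = 0.017687 m/kN.
Compatibility — the beam at B must follow the support down by 0.006 m: δ_0 − R_B·δ_{BB} = 0.006, so R_B = (2.1452 − 0.006)/0.017687 = 121 kN.
Vertical equilibrium: R_A = ΣP − R_B = 280.5 − 121 = 159.5 kN.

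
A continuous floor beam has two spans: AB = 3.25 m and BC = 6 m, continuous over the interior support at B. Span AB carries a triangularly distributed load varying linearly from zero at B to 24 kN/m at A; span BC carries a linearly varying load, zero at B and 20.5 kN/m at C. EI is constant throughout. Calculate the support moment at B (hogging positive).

Release continuity at B by inserting a hinge; the redundant is the internal moment M_B. The primary structure is two simply-supported spans AB and BC.
Discontinuity in slope at B on the released structure — sum the simple-span end rotations:
  span AB: triangular load, peak 24: 7w₀L³/(360EI) = 16.02/EI
  span BC: triangular load, peak 20.5: 7w₀L³/(360EI) = 86.1/EI
  relative rotation θ_0 = (16.02 + 86.1)/EI = 102.1/EI
A unit hogging moment at B produces rotation L₁/(3EI) + L₂/(3EI) = 3.083/EI.
Slope continuity at B: θ_0 = M_B·3.083/EI, so M_B = 102.1/3.083 = 33.12 kN·m (hogging).

M_B = 33.12 kN·m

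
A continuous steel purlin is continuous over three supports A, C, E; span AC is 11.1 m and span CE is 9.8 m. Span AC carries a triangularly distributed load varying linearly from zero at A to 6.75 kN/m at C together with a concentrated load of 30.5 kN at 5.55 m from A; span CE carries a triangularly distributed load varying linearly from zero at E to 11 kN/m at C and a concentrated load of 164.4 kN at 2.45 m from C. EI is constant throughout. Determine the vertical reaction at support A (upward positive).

Release continuity at C by inserting a hinge; the redundant is the internal moment M_C. The primary structure is two simply-supported spans AC and CE.
Discontinuity in slope at C on the released structure — sum the simple-span end rotations:
  span AC: triangular load, peak 6.75: w₀L³/(45EI) = 205.1/EI
  span AC: point load 30.5 at a = 5.55: Pab(L + a)/(6LEI) = 234.9/EI
  span CE: triangular load, peak 11: w₀L³/(45EI) = 230.1/EI
  span CE: point load 164.4 at a = 2.45: Pab(L + b)/(6LEI) = 863.5/EI
  relative rotation θ_0 = (440 + 1094)/EI = 1534/EI
A unit hogging moment at C produces rotation L₁/(3EI) + L₂/(3EI) = 6.967/EI.
Compatibility: M_C·(L₁+L₂)/(3EI) = θ_0, giving M_C = 220.1 kN·m (hogging).
Span AC, ΣM about A with M_C applied at C: R_C^{AC}·11.1 = 446.5 + 220.1, so R_C^{AC} = 60.06 kN and R_A = 67.96 − 60.06 = 7.906 kN.

R_A = 7.906 kN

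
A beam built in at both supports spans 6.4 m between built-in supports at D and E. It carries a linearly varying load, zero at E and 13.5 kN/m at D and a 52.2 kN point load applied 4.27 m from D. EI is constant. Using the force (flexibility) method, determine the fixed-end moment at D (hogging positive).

Take the two fixed-end moments M_D, M_E as redundants; the released structure is the simple span DE.
End rotations of the released simple span under the applied load (×1/EI):
  at D: triangular load, peak 13.5: w₀L³/(45EI) = 78.64/EI
  at E: triangular load, peak 13.5: 7w₀L³/(360EI) = 68.81/EI
  at D: point load 52.2 at a = 4.27: Pab(L + b)/(6LEI) = 105.5/EI
  at E: point load 52.2 at a = 4.27: Pab(L + a)/(6LEI) = 131.9/EI
  θ_D0 = 184.1/EI,  θ_E0 = 200.7/EI
Flexibility coefficients: a unit moment at one end gives L/(3EI) there and L/(6EI) at the far end, so f₁₁ = f₂₂ = 2.133/EI and f₁₂ = f₂₁ = 1.067/EI.
Compatibility — zero rotation at each built-in end:
  2.133 M_D + 1.067 M_E = 184.1
  1.067 M_D + 2.133 M_E = 200.7
Solving the pair gives M_D = 52.34 kN·m and M_E = 67.93 kN·m (hogging).

M_D = 52.34 kN·m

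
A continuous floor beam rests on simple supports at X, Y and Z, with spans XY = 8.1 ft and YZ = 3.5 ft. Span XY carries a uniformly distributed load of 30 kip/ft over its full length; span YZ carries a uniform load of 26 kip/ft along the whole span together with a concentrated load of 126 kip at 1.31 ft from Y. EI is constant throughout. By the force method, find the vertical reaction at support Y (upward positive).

Release continuity at Y by inserting a hinge; the redundant is the internal moment M_Y. The primary structure is two simply-supported spans XY and YZ.
End slopes at the hinge Y, treating each span as simply supported:
  span XY: UDL 30: wL³/(24EI) = 664.3/EI
  span YZ: UDL 26: wL³/(24EI) = 46.45/EI
  span YZ: point load 126 at a = 1.31: Pab(L + b)/(6LEI) = 97.94/EI
  relative rotation θ_0 = (664.3 + 144.4)/EI = 808.7/EI
A unit hogging moment at Y produces rotation L₁/(3EI) + L₂/(3EI) = 3.867/EI.
Compatibility: M_Y·(L₁+L₂)/(3EI) = θ_0, giving M_Y = 209.1 kip·ft (hogging).
Span XY, ΣM about X with M_Y applied at Y: R_Y^{XY}·8.1 = 984.1 + 209.1, so R_Y^{XY} = 147.3 kip and R_X = 243 − 147.3 = 95.68 kip.
Span YZ, ΣM about Z: R_Y^{YZ}·3.5 = 435.2 + 209.1, so R_Y^{YZ} = 184.1 kip and R_Z = 217 − 184.1 = 32.9 kip.
R_Y = 147.3 + 184.1 = 331.4 kip.

R_Y = 331.4 kip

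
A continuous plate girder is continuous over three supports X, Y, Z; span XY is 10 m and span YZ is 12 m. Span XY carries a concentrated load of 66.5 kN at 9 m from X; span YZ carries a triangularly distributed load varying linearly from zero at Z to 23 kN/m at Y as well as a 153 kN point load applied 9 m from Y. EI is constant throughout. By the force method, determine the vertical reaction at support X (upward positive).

Take M_Y as the redundant. Released structure: two simple spans XY and YZ with a hinge at Y.
Discontinuity in slope at Y on the released structure — sum the simple-span end rotations:
  span XY: point load 66.5 at a = 9: Pab(L + a)/(6LEI) = 189.5/EI
  span YZ: triangular load, peak 23: w₀L³/(45EI) = 883.2/EI
  span YZ: point load 153 at a = 9: Pab(L + b)/(6LEI) = 860.6/EI
  relative rotation θ_0 = (189.5 + 1744)/EI = 1933/EI
A unit hogging moment at Y produces rotation L₁/(3EI) + L₂/(3EI) = 7.333/EI.
Compatibility: M_Y·(L₁+L₂)/(3EI) = θ_0, giving M_Y = 263.6 kN·m (hogging).
Span XY, ΣM about X with M_Y applied at Y: R_Y^{XY}·10 = 598.5 + 263.6, so R_Y^{XY} = 86.21 kN and R_X = 66.5 − 86.21 = -19.71 kN.

R_X = -19.71 kN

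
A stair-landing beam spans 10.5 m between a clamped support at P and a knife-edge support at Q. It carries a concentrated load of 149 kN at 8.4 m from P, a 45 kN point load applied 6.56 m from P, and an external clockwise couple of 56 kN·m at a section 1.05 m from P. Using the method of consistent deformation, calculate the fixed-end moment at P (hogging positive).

M_P = 266.4 kN·m

Remove the prop at Q; the released (primary) structure is a cantilever built in at P.
Free-end deflection of the primary structure under the applied loading (downward +):
  point load 149 at a = 8.4: Pa²(3L − a)/(6EI) = 40477/EI
  point load 45 at a = 6.56: Pa²(3L − a)/(6EI) = 8049/EI
  clockwise couple 56 at a = 1.05: M₀a(2L − a)/(2EI) = 586.5/EI
  δ_0 = 49113/EI
Tip deflection under a unit load at Q: L³/(3EI) = 385.9/EI.
The prop prevents deflection at Q: R_Q = δ_0/δ_{QQ} = 49113/385.9 = 127.3 kN.
Moment equilibrium about P: M_P = Σ(load moments about P) − R_Q·L = 1603 − 127.3×10.5 = 266.4 kN·m.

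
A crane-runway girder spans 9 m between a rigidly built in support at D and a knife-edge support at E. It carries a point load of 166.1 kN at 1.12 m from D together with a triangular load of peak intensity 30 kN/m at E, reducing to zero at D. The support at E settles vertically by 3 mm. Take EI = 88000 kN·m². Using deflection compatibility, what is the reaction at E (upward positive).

Choose R_E as the redundant. The primary structure is the cantilever fixed at D.
Deflection at E on the released cantilever, summing each load's contribution:
  point load 166.1 at a = 1.12: Pa²(3L − a)/(6EI) = 898.7/EI
  triangular load, peak 30 at the free end: 11w₀L⁴/(120EI) = 18043/EI
  δ_0 = 18941/EI
Flexibility coefficient — unit upward force at E: δ_{EE} = L³/(3EI) = 243/EI.
With EI = 88000 kN·m²: δ_0 = 0.21524 m and δ_{EE} = 0.002761 m/kN.
Compatibility — the beam at E must follow the support down by 0.003 m: δ_0 − R_E·δ_{EE} = 0.003, so R_E = (0.21524 − 0.003)/0.002761 = 76.86 kN.

R_E = 76.86 kN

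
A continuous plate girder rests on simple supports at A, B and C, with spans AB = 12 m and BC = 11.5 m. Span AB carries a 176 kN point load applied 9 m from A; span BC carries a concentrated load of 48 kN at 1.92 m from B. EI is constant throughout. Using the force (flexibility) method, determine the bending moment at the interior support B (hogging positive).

M_B = 211.4 kN·m

Release continuity at B by inserting a hinge; the redundant is the internal moment M_B. The primary structure is two simply-supported spans AB and BC.
End slopes at the hinge B, treating each span as simply supported:
  span AB: point load 176 at a = 9: Pab(L + a)/(6LEI) = 1386/EI
  span BC: point load 48 at a = 1.92: Pab(L + b)/(6LEI) = 269.7/EI
  relative rotation θ_0 = (1386 + 269.7)/EI = 1656/EI
A unit hogging moment at B produces rotation L₁/(3EI) + L₂/(3EI) = 7.833/EI.
Compatibility: M_B·(L₁+L₂)/(3EI) = θ_0, giving M_B = 211.4 kN·m (hogging).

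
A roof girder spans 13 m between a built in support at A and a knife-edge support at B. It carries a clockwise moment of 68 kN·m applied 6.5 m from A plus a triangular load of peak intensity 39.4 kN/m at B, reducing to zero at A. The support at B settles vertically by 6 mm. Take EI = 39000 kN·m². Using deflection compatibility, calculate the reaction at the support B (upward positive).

R_B = 146.4 kN

Choose R_B as the redundant. The primary structure is the cantilever fixed at A.
Primary-structure tip deflection at B by superposition:
  clockwise couple 68 at a = 6.5: M₀a(2L − a)/(2EI) = 4310/EI
  triangular load, peak 39.4 at the free end: 11w₀L⁴/(120EI) = 103153/EI
  δ_0 = 107462/EI
Tip deflection under a unit load at B: L³/(3EI) = 732.3/EI.
With EI = 39000 kN·m²: δ_0 = 2.7554 m and δ_{BB} = 0.018778 m/kN.
Compatibility — the beam at B must follow the support down by 0.006 m: δ_0 − R_B·δ_{BB} = 0.006, so R_B = (2.7554 − 0.006)/0.018778 = 146.4 kN.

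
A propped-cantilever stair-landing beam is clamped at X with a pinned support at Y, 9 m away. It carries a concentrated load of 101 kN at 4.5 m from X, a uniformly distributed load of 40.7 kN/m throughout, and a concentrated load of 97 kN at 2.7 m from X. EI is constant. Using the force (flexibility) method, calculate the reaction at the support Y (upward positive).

Choose R_Y as the redundant. The primary structure is the cantilever fixed at X.
Deflection at Y on the released cantilever, summing each load's contribution:
  point load 101 at a = 4.5: Pa²(3L − a)/(6EI) = 7670/EI
  UDL 40.7: wL⁴/(8EI) = 33379/EI
  point load 97 at a = 2.7: Pa²(3L − a)/(6EI) = 2864/EI
  δ_0 = 43913/EI
Tip deflection under a unit load at Y: L³/(3EI) = 243/EI.
Compatibility at Y: δ_0 − R_Y·δ_{YY} = 0, so R_Y = 43913/243 = 180.7 kN.

R_Y = 180.7 kN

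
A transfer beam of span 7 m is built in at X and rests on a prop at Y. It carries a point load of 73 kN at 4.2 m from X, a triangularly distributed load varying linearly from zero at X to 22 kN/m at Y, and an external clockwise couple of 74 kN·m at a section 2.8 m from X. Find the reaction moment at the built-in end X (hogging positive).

Release the roller at Y. Primary structure: cantilever fixed at X.
Downward deflection at the released point Y due to the loads:
  point load 73 at a = 4.2: Pa²(3L − a)/(6EI) = 3606/EI
  triangular load, peak 22 at the free end: 11w₀L⁴/(120EI) = 4842/EI
  clockwise couple 74 at a = 2.8: M₀a(2L − a)/(2EI) = 1160/EI
  δ_0 = 9608/EI
Tip deflection under a unit load at Y: L³/(3EI) = 114.3/EI.
The prop prevents deflection at Y: R_Y = δ_0/δ_{YY} = 9608/114.3 = 84.03 kN.
Moment equilibrium about X: M_X = Σ(load moments about X) − R_Y·L = 739.9 − 84.03×7 = 151.7 kN·m.

M_X = 151.7 kN·m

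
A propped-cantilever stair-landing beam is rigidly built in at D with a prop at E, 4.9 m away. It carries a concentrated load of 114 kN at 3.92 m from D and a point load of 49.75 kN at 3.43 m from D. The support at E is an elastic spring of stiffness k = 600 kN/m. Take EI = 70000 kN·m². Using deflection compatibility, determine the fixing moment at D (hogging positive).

M_D = 484 kN·m

Choose R_E as the redundant. The primary structure is the cantilever fixed at D.
Primary-structure tip deflection at E by superposition:
  point load 114 at a = 3.92: Pa²(3L − a)/(6EI) = 3147/EI
  point load 49.75 at a = 3.43: Pa²(3L − a)/(6EI) = 1099/EI
  δ_0 = 4247/EI
Tip deflection under a unit load at E: L³/(3EI) = 39.22/EI.
With EI = 70000 kN·m²: δ_0 = 0.060668 m and δ_{EE} = 0.00056 m/kN.
Compatibility — the spring shortens by R_E/k under the reaction it provides: δ_0 − R_E·δ_{EE} = R_E/k. With 1/k = 0.001667 m/kN, R_E = δ_0 / (δ_{EE} + 1/k) = 0.060668 / (0.00056 + 0.001667) = 27.24 kN.
Moment equilibrium about D: M_D = Σ(load moments about D) − R_E·L = 617.5 − 27.24×4.9 = 484 kN·m.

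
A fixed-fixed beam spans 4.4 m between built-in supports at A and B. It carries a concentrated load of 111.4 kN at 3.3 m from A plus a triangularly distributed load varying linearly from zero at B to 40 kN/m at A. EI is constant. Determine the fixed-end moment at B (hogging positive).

Take the two fixed-end moments M_A, M_B as redundants; the released structure is the simple span AB.
Simple-span end rotations at A and B under the given loads:
  at A: point load 111.4 at a = 3.3: Pab(L + b)/(6LEI) = 84.25/EI
  at B: point load 111.4 at a = 3.3: Pab(L + a)/(6LEI) = 117.9/EI
  at A: triangular load, peak 40: w₀L³/(45EI) = 75.72/EI
  at B: triangular load, peak 40: 7w₀L³/(360EI) = 66.25/EI
  θ_A0 = 160/EI,  θ_B0 = 184.2/EI
Flexibility coefficients: a unit moment at one end gives L/(3EI) there and L/(6EI) at the far end, so f₁₁ = f₂₂ = 1.467/EI and f₁₂ = f₂₁ = 0.7333/EI.
Compatibility — zero rotation at each built-in end:
  1.467 M_A + 0.7333 M_B = 160
  0.7333 M_A + 1.467 M_B = 184.2
Solving the pair gives M_A = 61.7 kN·m and M_B = 94.74 kN·m (hogging).

M_B = 94.74 kN·m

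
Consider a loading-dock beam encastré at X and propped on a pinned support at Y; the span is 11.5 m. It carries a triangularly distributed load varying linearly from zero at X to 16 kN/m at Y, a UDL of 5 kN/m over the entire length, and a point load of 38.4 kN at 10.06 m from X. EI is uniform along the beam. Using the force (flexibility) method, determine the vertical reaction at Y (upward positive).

R_Y = 103.4 kN

Release the roller at Y. Primary structure: cantilever fixed at X.
Downward deflection at the released point Y due to the loads:
  triangular load, peak 16 at the free end: 11w₀L⁴/(120EI) = 25652/EI
  UDL 5: wL⁴/(8EI) = 10931/EI
  point load 38.4 at a = 10.06: Pa²(3L − a)/(6EI) = 15830/EI
  δ_0 = 52413/EI
Tip deflection under a unit load at Y: L³/(3EI) = 507/EI.
The prop prevents deflection at Y: R_Y = δ_0/δ_{YY} = 52413/507 = 103.4 kN.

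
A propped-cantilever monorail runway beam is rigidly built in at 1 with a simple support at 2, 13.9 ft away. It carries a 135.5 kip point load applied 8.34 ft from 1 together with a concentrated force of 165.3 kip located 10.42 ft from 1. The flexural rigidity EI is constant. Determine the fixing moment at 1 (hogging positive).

M_1 = 586 kip·ft

Remove the prop at 2; the released (primary) structure is a cantilever built in at 1.
Deflection at 2 on the released cantilever, summing each load's contribution:
  point load 135.5 at a = 8.34: Pa²(3L − a)/(6EI) = 52402/EI
  point load 165.3 at a = 10.42: Pa²(3L − a)/(6EI) = 93567/EI
  δ_0 = 145969/EI
Flexibility coefficient — unit upward force at 2: δ_{22} = L³/(3EI) = 895.2/EI.
The prop prevents deflection at 2: R_2 = δ_0/δ_{22} = 145969/895.2 = 163.1 kip.
Moment equilibrium about 1: M_1 = Σ(load moments about 1) − R_2·L = 2852 − 163.1×13.9 = 586 kip·ft.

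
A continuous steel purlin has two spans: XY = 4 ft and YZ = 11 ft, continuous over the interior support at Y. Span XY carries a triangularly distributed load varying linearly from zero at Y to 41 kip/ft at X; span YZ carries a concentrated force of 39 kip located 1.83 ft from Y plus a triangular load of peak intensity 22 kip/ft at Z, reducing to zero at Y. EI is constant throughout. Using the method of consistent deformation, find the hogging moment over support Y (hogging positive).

Insert a hinge at Y; M_Y is the redundant, and each span becomes simply supported.
Rotations at Y on the released spans (each span's end-slope, ×1/EI):
  span XY: triangular load, peak 41: 7w₀L³/(360EI) = 51.02/EI
  span YZ: point load 39 at a = 1.83: Pab(L + b)/(6LEI) = 200/EI
  span YZ: triangular load, peak 22: 7w₀L³/(360EI) = 569.4/EI
  relative rotation θ_0 = (51.02 + 769.4)/EI = 820.4/EI
A unit hogging moment at Y produces rotation L₁/(3EI) + L₂/(3EI) = 5/EI.
Compatibility: M_Y·(L₁+L₂)/(3EI) = θ_0, giving M_Y = 164.1 kip·ft (hogging).

M_Y = 164.1 kip·ft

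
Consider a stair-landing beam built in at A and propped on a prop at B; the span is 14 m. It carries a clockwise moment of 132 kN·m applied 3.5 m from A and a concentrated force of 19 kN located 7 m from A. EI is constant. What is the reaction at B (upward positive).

Remove the prop at B; the released (primary) structure is a cantilever built in at A.
Downward deflection at the released point B due to the loads:
  clockwise couple 132 at a = 3.5: M₀a(2L − a)/(2EI) = 5660/EI
  point load 19 at a = 7: Pa²(3L − a)/(6EI) = 5431/EI
  δ_0 = 11090/EI
Tip deflection under a unit load at B: L³/(3EI) = 914.7/EI.
The prop prevents deflection at B: R_B = δ_0/δ_{BB} = 11090/914.7 = 12.12 kN.

R_B = 12.12 kN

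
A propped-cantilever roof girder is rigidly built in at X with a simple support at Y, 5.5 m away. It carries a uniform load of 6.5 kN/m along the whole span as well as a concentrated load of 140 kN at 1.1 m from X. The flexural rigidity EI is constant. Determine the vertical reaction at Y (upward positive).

Release the roller at Y. Primary structure: cantilever fixed at X.
Deflection at Y on the released cantilever, summing each load's contribution:
  UDL 6.5: wL⁴/(8EI) = 743.5/EI
  point load 140 at a = 1.1: Pa²(3L − a)/(6EI) = 434.8/EI
  δ_0 = 1178/EI
Tip deflection under a unit load at Y: L³/(3EI) = 55.46/EI.
The prop prevents deflection at Y: R_Y = δ_0/δ_{YY} = 1178/55.46 = 21.25 kN.

R_Y = 21.25 kN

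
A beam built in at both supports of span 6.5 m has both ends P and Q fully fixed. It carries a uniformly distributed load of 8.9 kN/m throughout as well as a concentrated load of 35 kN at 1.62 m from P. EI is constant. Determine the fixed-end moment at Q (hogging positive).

M_Q = 41.94 kN·m

Take the two fixed-end moments M_P, M_Q as redundants; the released structure is the simple span PQ.
On the primary (simply-supported) span, the end slopes from the loading are:
  at P: UDL 8.9: wL³/(24EI) = 101.8/EI
  at Q: UDL 8.9: wL³/(24EI) = 101.8/EI
  at P: point load 35 at a = 1.62: Pab(L + b)/(6LEI) = 80.74/EI
  at Q: point load 35 at a = 1.62: Pab(L + a)/(6LEI) = 57.61/EI
  θ_P0 = 182.6/EI,  θ_Q0 = 159.4/EI
Flexibility coefficients: a unit moment at one end gives L/(3EI) there and L/(6EI) at the far end, so f₁₁ = f₂₂ = 2.167/EI and f₁₂ = f₂₁ = 1.083/EI.
Compatibility — zero rotation at each built-in end:
  2.167 M_P + 1.083 M_Q = 182.6
  1.083 M_P + 2.167 M_Q = 159.4
Solving the pair gives M_P = 63.29 kN·m and M_Q = 41.94 kN·m (hogging).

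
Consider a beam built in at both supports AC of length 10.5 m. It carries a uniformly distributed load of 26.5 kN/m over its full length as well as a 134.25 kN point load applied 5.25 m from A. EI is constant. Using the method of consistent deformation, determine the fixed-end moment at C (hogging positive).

Release both end moments; the primary structure is a simply-supported span AC with redundants M_A and M_C.
On the primary (simply-supported) span, the end slopes from the loading are:
  at A: UDL 26.5: wL³/(24EI) = 1278/EI
  at C: UDL 26.5: wL³/(24EI) = 1278/EI
  at A: point load 134.25 at a = 5.25: Pab(L + b)/(6LEI) = 925.1/EI
  at C: point load 134.25 at a = 5.25: Pab(L + a)/(6LEI) = 925.1/EI
  θ_A0 = 2203/EI,  θ_C0 = 2203/EI
Flexibility coefficients: a unit moment at one end gives L/(3EI) there and L/(6EI) at the far end, so f₁₁ = f₂₂ = 3.5/EI and f₁₂ = f₂₁ = 1.75/EI.
Compatibility — zero rotation at each built-in end:
  3.5 M_A + 1.75 M_C = 2203
  1.75 M_A + 3.5 M_C = 2203
Solving the pair gives M_A = 419.7 kN·m and M_C = 419.7 kN·m (hogging).

M_C = 419.7 kN·m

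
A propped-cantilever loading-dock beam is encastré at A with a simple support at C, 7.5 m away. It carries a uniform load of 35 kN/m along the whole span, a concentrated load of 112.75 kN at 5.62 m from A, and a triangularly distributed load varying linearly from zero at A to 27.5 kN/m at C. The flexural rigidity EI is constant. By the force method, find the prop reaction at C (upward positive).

Remove the prop at C; the released (primary) structure is a cantilever built in at A.
Downward deflection at the released point C due to the loads:
  UDL 35: wL⁴/(8EI) = 13843/EI
  point load 112.75 at a = 5.62: Pa²(3L − a)/(6EI) = 10019/EI
  triangular load, peak 27.5 at the free end: 11w₀L⁴/(120EI) = 7976/EI
  δ_0 = 31838/EI
Tip deflection under a unit load at C: L³/(3EI) = 140.6/EI.
Compatibility at C: δ_0 − R_C·δ_{CC} = 0, so R_C = 31838/140.6 = 226.4 kN.

R_C = 226.4 kN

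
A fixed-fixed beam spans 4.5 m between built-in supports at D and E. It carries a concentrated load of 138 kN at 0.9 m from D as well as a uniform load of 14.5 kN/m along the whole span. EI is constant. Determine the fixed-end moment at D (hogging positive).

Release both end moments; the primary structure is a simply-supported span DE with redundants M_D and M_E.
Simple-span end rotations at D and E under the given loads:
  at D: point load 138 at a = 0.9: Pab(L + b)/(6LEI) = 134.1/EI
  at E: point load 138 at a = 0.9: Pab(L + a)/(6LEI) = 89.42/EI
  at D: UDL 14.5: wL³/(24EI) = 55.05/EI
  at E: UDL 14.5: wL³/(24EI) = 55.05/EI
  θ_D0 = 189.2/EI,  θ_E0 = 144.5/EI
Flexibility coefficients: a unit moment at one end gives L/(3EI) there and L/(6EI) at the far end, so f₁₁ = f₂₂ = 1.5/EI and f₁₂ = f₂₁ = 0.75/EI.
Compatibility — zero rotation at each built-in end:
  1.5 M_D + 0.75 M_E = 189.2
  0.75 M_D + 1.5 M_E = 144.5
Solving the pair gives M_D = 104 kN·m and M_E = 44.34 kN·m (hogging).

M_D = 104 kN·m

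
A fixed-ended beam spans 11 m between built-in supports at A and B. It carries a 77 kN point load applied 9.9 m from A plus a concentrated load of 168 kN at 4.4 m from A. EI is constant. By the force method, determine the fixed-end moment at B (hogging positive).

Release both end moments; the primary structure is a simply-supported span AB with redundants M_A and M_B.
On the primary (simply-supported) span, the end slopes from the loading are:
  at A: point load 77 at a = 9.9: Pab(L + b)/(6LEI) = 153.7/EI
  at B: point load 77 at a = 9.9: Pab(L + a)/(6LEI) = 265.5/EI
  at A: point load 168 at a = 4.4: Pab(L + b)/(6LEI) = 1301/EI
  at B: point load 168 at a = 4.4: Pab(L + a)/(6LEI) = 1138/EI
  θ_A0 = 1455/EI,  θ_B0 = 1404/EI
Flexibility coefficients: a unit moment at one end gives L/(3EI) there and L/(6EI) at the far end, so f₁₁ = f₂₂ = 3.667/EI and f₁₂ = f₂₁ = 1.833/EI.
Compatibility — zero rotation at each built-in end:
  3.667 M_A + 1.833 M_B = 1455
  1.833 M_A + 3.667 M_B = 1404
Solving the pair gives M_A = 273.7 kN·m and M_B = 246 kN·m (hogging).

M_B = 246 kN·m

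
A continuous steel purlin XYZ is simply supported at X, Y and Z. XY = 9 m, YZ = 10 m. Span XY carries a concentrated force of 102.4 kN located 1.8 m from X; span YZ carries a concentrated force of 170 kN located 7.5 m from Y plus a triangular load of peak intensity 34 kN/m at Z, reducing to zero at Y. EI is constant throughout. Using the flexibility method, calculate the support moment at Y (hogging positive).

Take M_Y as the redundant. Released structure: two simple spans XY and YZ with a hinge at Y.
Discontinuity in slope at Y on the released structure — sum the simple-span end rotations:
  span XY: point load 102.4 at a = 1.8: Pab(L + a)/(6LEI) = 265.4/EI
  span YZ: point load 170 at a = 7.5: Pab(L + b)/(6LEI) = 664.1/EI
  span YZ: triangular load, peak 34: 7w₀L³/(360EI) = 661.1/EI
  relative rotation θ_0 = (265.4 + 1325)/EI = 1591/EI
A unit hogging moment at Y produces rotation L₁/(3EI) + L₂/(3EI) = 6.333/EI.
Compatibility: M_Y·(L₁+L₂)/(3EI) = θ_0, giving M_Y = 251.1 kN·m (hogging).

M_Y = 251.1 kN·m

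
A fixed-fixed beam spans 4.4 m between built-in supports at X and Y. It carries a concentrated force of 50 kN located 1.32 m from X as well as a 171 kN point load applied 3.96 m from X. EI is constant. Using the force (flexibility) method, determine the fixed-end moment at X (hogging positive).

M_X = 39.11 kN·m

Release both end moments; the primary structure is a simply-supported span XY with redundants M_X and M_Y.
End rotations of the released simple span under the applied load (×1/EI):
  at X: point load 50 at a = 1.32: Pab(L + b)/(6LEI) = 57.6/EI
  at Y: point load 50 at a = 1.32: Pab(L + a)/(6LEI) = 44.04/EI
  at X: point load 171 at a = 3.96: Pab(L + b)/(6LEI) = 54.62/EI
  at Y: point load 171 at a = 3.96: Pab(L + a)/(6LEI) = 94.35/EI
  θ_X0 = 112.2/EI,  θ_Y0 = 138.4/EI
Flexibility coefficients: a unit moment at one end gives L/(3EI) there and L/(6EI) at the far end, so f₁₁ = f₂₂ = 1.467/EI and f₁₂ = f₂₁ = 0.7333/EI.
Compatibility — zero rotation at each built-in end:
  1.467 M_X + 0.7333 M_Y = 112.2
  0.7333 M_X + 1.467 M_Y = 138.4
Solving the pair gives M_X = 39.11 kN·m and M_Y = 74.8 kN·m (hogging).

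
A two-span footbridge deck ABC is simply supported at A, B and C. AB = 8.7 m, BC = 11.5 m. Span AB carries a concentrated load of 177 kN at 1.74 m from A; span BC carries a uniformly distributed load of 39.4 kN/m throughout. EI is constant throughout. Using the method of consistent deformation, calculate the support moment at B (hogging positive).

Take M_B as the redundant. Released structure: two simple spans AB and BC with a hinge at B.
Rotations at B on the released spans (each span's end-slope, ×1/EI):
  span AB: point load 177 at a = 1.74: Pab(L + a)/(6LEI) = 428.7/EI
  span BC: UDL 39.4: wL³/(24EI) = 2497/EI
  relative rotation θ_0 = (428.7 + 2497)/EI = 2925/EI
A unit hogging moment at B produces rotation L₁/(3EI) + L₂/(3EI) = 6.733/EI.
Compatibility: M_B·(L₁+L₂)/(3EI) = θ_0, giving M_B = 434.5 kN·m (hogging).

M_B = 434.5 kN·m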